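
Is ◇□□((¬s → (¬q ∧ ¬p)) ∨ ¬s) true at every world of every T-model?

Yes, valid

Tableau for the negation ¬◇□□((¬s → (¬q ∧ ¬p)) ∨ ¬s):
1. ¬◇□□((¬s → (¬q ∧ ¬p)) ∨ ¬s), 0
2. ¬□□((¬s → (¬q ∧ ¬p)) ∨ ¬s), 0
3. ¬□((¬s → (¬q ∧ ¬p)) ∨ ¬s), 1
4. ¬□□((¬s → (¬q ∧ ¬p)) ∨ ¬s), 1
5. ¬((¬s → (¬q ∧ ¬p)) ∨ ¬s), 2
6. ¬(¬s → (¬q ∧ ¬p)), 2
7. s, 2
8. ¬s, 2
9. ¬(¬q ∧ ¬p), 2
Accessibility: 0R0, 0R1, 1R1, 1R2, 2R2
Branch closes: s and ¬s both at 2.
Every branch of the negation's tableau closes; the branch above is one of them.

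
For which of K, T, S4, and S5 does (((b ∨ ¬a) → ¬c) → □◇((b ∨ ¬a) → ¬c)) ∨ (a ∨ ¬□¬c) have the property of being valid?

T-tableau for the negation ¬((((b ∨ ¬a) → ¬c) → □◇((b ∨ ¬a) → ¬c)) ∨ (a ∨ ¬□¬c)):
1. ¬((((b ∨ ¬a) → ¬c) → □◇((b ∨ ¬a) → ¬c)) ∨ (a ∨ ¬□¬c)), 0
2. ¬(((b ∨ ¬a) → ¬c) → □◇((b ∨ ¬a) → ¬c)), 0
3. ¬(a ∨ ¬□¬c), 0
4. (b ∨ ¬a) → ¬c, 0
5. ¬□◇((b ∨ ¬a) → ¬c), 0
6. ¬a, 0
7. □¬c, 0
8. ¬c, 0
9. ¬◇((b ∨ ¬a) → ¬c), 1
10. ¬c, 1
11. ¬((b ∨ ¬a) → ¬c), 1
12. b ∨ ¬a, 1
13. c, 1
Accessibility: 0R0, 0R1, 1R1
Branch closes: c and ¬c both at 1.
Every branch closes (one shown): valid in T, hence also in S4, S5 (every theorem of T is a theorem of S4 and S5).
K-tableau for the negation ¬((((b ∨ ¬a) → ¬c) → □◇((b ∨ ¬a) → ¬c)) ∨ (a ∨ ¬□¬c)):
1. ¬((((b ∨ ¬a) → ¬c) → □◇((b ∨ ¬a) → ¬c)) ∨ (a ∨ ¬□¬c)), 0
2. ¬(((b ∨ ¬a) → ¬c) → □◇((b ∨ ¬a) → ¬c)), 0
3. ¬(a ∨ ¬□¬c), 0
4. (b ∨ ¬a) → ¬c, 0
5. ¬□◇((b ∨ ¬a) → ¬c), 0
6. ¬a, 0
7. □¬c, 0
8. ¬c, 0
9. ¬◇((b ∨ ¬a) → ¬c), 1
10. ¬c, 1
Accessibility: 0R1
Complete open branch: countermodel on a K-frame, so not valid in K.

T, S4, S5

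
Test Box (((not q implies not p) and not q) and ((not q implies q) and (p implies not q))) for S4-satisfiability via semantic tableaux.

1. Box (((not q implies not p) and not q) and ((not q implies q) and (p implies not q))), u
2. ((not q implies not p) and not q) and ((not q implies q) and (p implies not q)), u   [Box-rule on 1 via uRu]
3. (not q implies not p) and not q, u   [and-rule on 2]
4. (not q implies q) and (p implies not q), u   [and-rule on 2]
5. not q implies not p, u   [and-rule on 3]
6. not q, u   [and-rule on 3]
7. not q implies q, u   [and-rule on 4]
8. p implies not q, u   [and-rule on 4]
9. not p, u   [implies-rule on 5 (branches; this branch)]
10. q, u   [implies-rule on 7 (branches; this branch)]
Accessibility: uRu
Branch closes: q and not q both at u.
Every branch closes; the branch above is one of them.

No, unsatisfiable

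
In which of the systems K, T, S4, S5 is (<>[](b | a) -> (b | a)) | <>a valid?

S5

S5-tableau for the negation ~((<>[](b | a) -> (b | a)) | <>a):
1. ~((<>[](b | a) -> (b | a)) | <>a), u
2. ~(<>[](b | a) -> (b | a)), u
3. ~<>a, u
4. <>[](b | a), u
5. ~(b | a), u
6. ~b, u
7. ~a, u
8. [](b | a), v
9. ~a, v
10. b | a, u
11. b | a, v
12. a, u
Accessibility: uRu, uRv, vRu, vRv
Branch closes: a and ~a both at u.
Every branch closes (one shown): valid in S5.
S4-tableau for the negation ~((<>[](b | a) -> (b | a)) | <>a):
1. ~((<>[](b | a) -> (b | a)) | <>a), u
2. ~(<>[](b | a) -> (b | a)), u
3. ~<>a, u
4. <>[](b | a), u
5. ~(b | a), u
6. ~b, u
7. ~a, u
8. [](b | a), v
9. ~a, v
10. b | a, v
11. b, v
Accessibility: uRu, uRv, vRv
Complete open branch: countermodel on an S4-frame, so not valid in S4, nor in K, T (the same frame is also a K-frame and a T-frame).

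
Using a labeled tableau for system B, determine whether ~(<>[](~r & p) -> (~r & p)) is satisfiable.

1. ~(<>[](~r & p) -> (~r & p)), u
2. <>[](~r & p), u   [~->-rule on 1]
3. ~(~r & p), u   [~->-rule on 1]
4. ~p, u   [~&-rule on 3 (branches; this branch)]
5. [](~r & p), v   [<>-rule on 2: fresh world v, uRv]
6. ~r & p, u   [[]-rule on 5 via vRu]
7. ~r, u   [&-rule on 6]
8. p, u   [&-rule on 6]
Accessibility: uRu, uRv, vRu, vRv
Branch closes: p and ~p both at u.
All branches of the tableau close; one closing branch shown above.

Unsatisfiable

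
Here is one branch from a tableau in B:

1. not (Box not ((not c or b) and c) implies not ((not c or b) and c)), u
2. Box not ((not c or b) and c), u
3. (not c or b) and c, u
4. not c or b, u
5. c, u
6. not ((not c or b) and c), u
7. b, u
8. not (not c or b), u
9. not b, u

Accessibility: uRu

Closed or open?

Both b and not b appear at u.

Yes, closed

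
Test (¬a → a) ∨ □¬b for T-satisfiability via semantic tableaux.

Yes, satisfiable

1. (¬a → a) ∨ □¬b, w0
2. □¬b, w0
3. ¬b, w0
Accessibility: w0Rw0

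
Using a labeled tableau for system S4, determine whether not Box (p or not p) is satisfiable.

1. not Box (p or not p), u
2. not (p or not p), v
3. not p, v
4. p, v
Accessibility: uRu, uRv, vRv
Branch closes: p and not p both at v.
All branches of the tableau close; one closing branch shown above.

Unsatisfiable (every branch closes)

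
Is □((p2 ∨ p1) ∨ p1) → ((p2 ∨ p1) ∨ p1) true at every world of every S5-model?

Tableau for the negation ¬(□((p2 ∨ p1) ∨ p1) → ((p2 ∨ p1) ∨ p1)):
1. ¬(□((p2 ∨ p1) ∨ p1) → ((p2 ∨ p1) ∨ p1)), 0
2. □((p2 ∨ p1) ∨ p1), 0
3. ¬((p2 ∨ p1) ∨ p1), 0
4. ¬(p2 ∨ p1), 0
5. ¬p1, 0
6. ¬p2, 0
7. (p2 ∨ p1) ∨ p1, 0
8. p2 ∨ p1, 0
9. p1, 0
Accessibility: 0R0
Branch closes: p1 and ¬p1 both at 0.
Every branch of the negation's tableau closes; the branch above is one of them.

Valid in S5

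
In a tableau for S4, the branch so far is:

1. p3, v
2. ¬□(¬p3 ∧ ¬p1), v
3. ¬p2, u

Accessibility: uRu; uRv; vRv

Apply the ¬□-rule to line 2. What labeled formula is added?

a fresh world w with vRw, and ¬(¬p3 ∧ ¬p1) at w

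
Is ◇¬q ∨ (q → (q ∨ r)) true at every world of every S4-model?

Valid

Tableau for the negation ¬(◇¬q ∨ (q → (q ∨ r))):
1. ¬(◇¬q ∨ (q → (q ∨ r))), u
2. ¬◇¬q, u   [¬∨-rule on 1]
3. ¬(q → (q ∨ r)), u   [¬∨-rule on 1]
4. q, u   [¬→-rule on 3]
5. ¬(q ∨ r), u   [¬→-rule on 3]
6. ¬q, u   [¬∨-rule on 5]
7. ¬r, u   [¬∨-rule on 5]
Accessibility: uRu
Branch closes: q and ¬q both at u.
All branches of the negation close; one closing branch shown above.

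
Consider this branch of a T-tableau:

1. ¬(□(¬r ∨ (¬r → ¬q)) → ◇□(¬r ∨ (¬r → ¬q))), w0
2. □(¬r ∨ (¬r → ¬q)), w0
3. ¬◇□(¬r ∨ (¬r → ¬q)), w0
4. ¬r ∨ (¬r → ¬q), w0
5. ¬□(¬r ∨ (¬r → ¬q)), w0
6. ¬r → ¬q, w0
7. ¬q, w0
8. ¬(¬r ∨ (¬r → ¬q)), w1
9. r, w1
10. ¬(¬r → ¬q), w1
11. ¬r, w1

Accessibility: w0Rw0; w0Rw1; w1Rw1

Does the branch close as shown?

Closed

Both r and ¬r appear at w1.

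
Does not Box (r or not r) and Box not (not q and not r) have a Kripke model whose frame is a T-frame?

1. not Box (r or not r) and Box not (not q and not r), u
2. not Box (r or not r), u
3. Box not (not q and not r), u
4. not (not q and not r), u
5. r, u
6. not (r or not r), v
7. not r, v
8. r, v
Accessibility: uRu, uRv, vRv
Branch closes: r and not r both at v.
(One branch shown.) All branches close.

Unsatisfiable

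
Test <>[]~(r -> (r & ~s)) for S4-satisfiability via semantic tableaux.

Satisfiable

1. <>[]~(r -> (r & ~s)), u
2. []~(r -> (r & ~s)), v   [<>-rule on 1: fresh world v, uRv]
3. ~(r -> (r & ~s)), v   [[]-rule on 2 via vRv]
4. r, v   [~->-rule on 3]
5. ~(r & ~s), v   [~->-rule on 3]
6. s, v   [~&-rule on 5 (branches; this branch)]
Accessibility: uRu, uRv, vRv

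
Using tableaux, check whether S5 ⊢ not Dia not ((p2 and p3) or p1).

Not valid

Tableau for the negation Dia not ((p2 and p3) or p1):
1. Dia not ((p2 and p3) or p1), 0
2. not ((p2 and p3) or p1), 1
3. not (p2 and p3), 1
4. not p1, 1
5. not p3, 1
Accessibility: 0R0, 0R1, 1R0, 1R1
The negation has an open branch (countermodel exists).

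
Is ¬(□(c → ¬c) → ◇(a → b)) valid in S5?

Tableau for the negation □(c → ¬c) → ◇(a → b):
1. □(c → ¬c) → ◇(a → b), u
2. ◇(a → b), u
3. a → b, v
4. b, v
Accessibility: uRu, uRv, vRu, vRv
The negation has an open branch (countermodel exists).

Not valid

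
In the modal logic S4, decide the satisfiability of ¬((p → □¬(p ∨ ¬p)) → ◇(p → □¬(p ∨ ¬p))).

1. ¬((p → □¬(p ∨ ¬p)) → ◇(p → □¬(p ∨ ¬p))), w0
2. p → □¬(p ∨ ¬p), w0
3. ¬◇(p → □¬(p ∨ ¬p)), w0
4. ¬(p → □¬(p ∨ ¬p)), w0
5. p, w0
6. ¬□¬(p ∨ ¬p), w0
7. □¬(p ∨ ¬p), w0
8. ¬(p ∨ ¬p), w0
9. ¬p, w0
Accessibility: w0Rw0
Branch closes: p and ¬p both at w0.
All branches of the tableau close; one closing branch shown above.

Unsatisfiable (every branch closes)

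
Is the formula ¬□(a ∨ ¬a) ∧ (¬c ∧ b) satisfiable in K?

1. ¬□(a ∨ ¬a) ∧ (¬c ∧ b), 0
2. ¬□(a ∨ ¬a), 0   [∧-rule on 1]
3. ¬c ∧ b, 0   [∧-rule on 1]
4. ¬c, 0   [∧-rule on 3]
5. b, 0   [∧-rule on 3]
6. ¬(a ∨ ¬a), 1   [¬□-rule on 2: fresh world 1, 0R1]
7. ¬a, 1   [¬∨-rule on 6]
8. a, 1   [¬∨-rule on 6]
Accessibility: 0R1
Branch closes: a and ¬a both at 1.
Every branch closes; the branch above is one of them.

Unsatisfiable (every branch closes)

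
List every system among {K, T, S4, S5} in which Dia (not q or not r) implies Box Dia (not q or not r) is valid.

S5

S5-tableau for the negation not (Dia (not q or not r) implies Box Dia (not q or not r)):
1. not (Dia (not q or not r) implies Box Dia (not q or not r)), u
2. Dia (not q or not r), u   [neg-implies-rule on 1]
3. not Box Dia (not q or not r), u   [neg-implies-rule on 1]
4. not q or not r, v   [Dia-rule on 2: fresh world v, uRv]
5. not r, v   [or-rule on 4 (branches; this branch)]
6. not Dia (not q or not r), w   [neg-Box-rule on 3: fresh world w, uRw]
7. not (not q or not r), u   [neg-Dia-rule on 6 via wRu]
8. q, u   [neg-or-rule on 7]
9. r, u   [neg-or-rule on 7]
10. not (not q or not r), v   [neg-Dia-rule on 6 via wRv]
11. q, v   [neg-or-rule on 10]
12. r, v   [neg-or-rule on 10]
Accessibility: uRu, uRv, uRw, vRu, vRv, vRw, wRu, wRv, wRw
Branch closes: r and not r both at v.
Every branch closes (one shown): valid in S5.
S4-tableau for the negation not (Dia (not q or not r) implies Box Dia (not q or not r)):
1. not (Dia (not q or not r) implies Box Dia (not q or not r)), u
2. Dia (not q or not r), u   [neg-implies-rule on 1]
3. not Box Dia (not q or not r), u   [neg-implies-rule on 1]
4. not q or not r, v   [Dia-rule on 2: fresh world v, uRv]
5. not r, v   [or-rule on 4 (branches; this branch)]
6. not Dia (not q or not r), w   [neg-Box-rule on 3: fresh world w, uRw]
7. not (not q or not r), w   [neg-Dia-rule on 6 via wRw]
8. q, w   [neg-or-rule on 7]
9. r, w   [neg-or-rule on 7]
Accessibility: uRu, uRv, uRw, vRv, wRw
Complete open branch: countermodel on an S4-frame, so not valid in S4, nor in K, T (the same frame is also a K-frame and a T-frame).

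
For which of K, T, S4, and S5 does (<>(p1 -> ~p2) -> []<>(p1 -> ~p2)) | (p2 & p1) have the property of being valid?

S5-tableau for the negation ~((<>(p1 -> ~p2) -> []<>(p1 -> ~p2)) | (p2 & p1)):
1. ~((<>(p1 -> ~p2) -> []<>(p1 -> ~p2)) | (p2 & p1)), u
2. ~(<>(p1 -> ~p2) -> []<>(p1 -> ~p2)), u
3. ~(p2 & p1), u
4. <>(p1 -> ~p2), u
5. ~[]<>(p1 -> ~p2), u
6. ~p1, u
7. p1 -> ~p2, v
8. ~p2, v
9. ~<>(p1 -> ~p2), w
10. ~(p1 -> ~p2), u
11. p1, u
12. p2, u
Accessibility: uRu, uRv, uRw, vRu, vRv, vRw, wRu, wRv, wRw
Branch closes: p1 and ~p1 both at u.
Every branch closes (one shown): valid in S5.
S4-tableau for the negation ~((<>(p1 -> ~p2) -> []<>(p1 -> ~p2)) | (p2 & p1)):
1. ~((<>(p1 -> ~p2) -> []<>(p1 -> ~p2)) | (p2 & p1)), u
2. ~(<>(p1 -> ~p2) -> []<>(p1 -> ~p2)), u
3. ~(p2 & p1), u
4. <>(p1 -> ~p2), u
5. ~[]<>(p1 -> ~p2), u
6. ~p1, u
7. p1 -> ~p2, v
8. ~p2, v
9. ~<>(p1 -> ~p2), w
10. ~(p1 -> ~p2), w
11. p1, w
12. p2, w
Accessibility: uRu, uRv, uRw, vRv, wRw
Complete open branch: countermodel on an S4-frame, so not valid in S4, nor in K, T (the same frame is also a K-frame and a T-frame).

S5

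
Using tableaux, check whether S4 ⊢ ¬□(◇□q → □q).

Tableau for the negation □(◇□q → □q):
1. □(◇□q → □q), u
2. ◇□q → □q, u   [□-rule on 1 via uRu]
3. □q, u   [→-rule on 2 (branches; this branch)]
4. q, u   [□-rule on 3 via uRu]
Accessibility: uRu
The negation has an open branch (countermodel exists).

No, not valid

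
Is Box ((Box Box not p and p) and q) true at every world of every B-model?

Not valid

Tableau for the negation not Box ((Box Box not p and p) and q):
1. not Box ((Box Box not p and p) and q), u
2. not ((Box Box not p and p) and q), v
3. not q, v
Accessibility: uRu, uRv, vRu, vRv
The negation has an open branch (countermodel exists).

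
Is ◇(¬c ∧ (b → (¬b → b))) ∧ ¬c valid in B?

Tableau for the negation ¬(◇(¬c ∧ (b → (¬b → b))) ∧ ¬c):
1. ¬(◇(¬c ∧ (b → (¬b → b))) ∧ ¬c), u
2. c, u   [¬∧-rule on 1 (branches; this branch)]
Accessibility: uRu
The negation has an open branch (countermodel exists).

Invalid (countermodel exists)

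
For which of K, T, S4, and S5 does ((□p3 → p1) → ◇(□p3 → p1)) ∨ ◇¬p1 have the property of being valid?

K-tableau for the negation ¬(((□p3 → p1) → ◇(□p3 → p1)) ∨ ◇¬p1):
1. ¬(((□p3 → p1) → ◇(□p3 → p1)) ∨ ◇¬p1), w0
2. ¬((□p3 → p1) → ◇(□p3 → p1)), w0
3. ¬◇¬p1, w0
4. □p3 → p1, w0
5. ¬◇(□p3 → p1), w0
6. p1, w0
Complete open branch: countermodel on a K-frame, so not valid in K.
T-tableau for the negation ¬(((□p3 → p1) → ◇(□p3 → p1)) ∨ ◇¬p1):
1. ¬(((□p3 → p1) → ◇(□p3 → p1)) ∨ ◇¬p1), w0
2. ¬((□p3 → p1) → ◇(□p3 → p1)), w0
3. ¬◇¬p1, w0
4. □p3 → p1, w0
5. ¬◇(□p3 → p1), w0
6. p1, w0
7. ¬(□p3 → p1), w0
8. □p3, w0
9. ¬p1, w0
Accessibility: w0Rw0
Branch closes: p1 and ¬p1 both at w0.
Every branch closes (one shown): valid in T, hence also in S4, S5 (every theorem of T is a theorem of S4 and S5).

T, S4, S5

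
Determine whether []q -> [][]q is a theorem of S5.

Valid in S5

Tableau for the negation ~([]q -> [][]q):
1. ~([]q -> [][]q), w0
2. []q, w0
3. ~[][]q, w0
4. q, w0
5. ~[]q, w1
6. q, w1
7. ~q, w2
8. q, w2
Accessibility: w0Rw0, w0Rw1, w0Rw2, w1Rw0, w1Rw1, w1Rw2, w2Rw0, w2Rw1, w2Rw2
Branch closes: q and ~q both at w2.
Every branch of the negation's tableau closes; the branch above is one of them.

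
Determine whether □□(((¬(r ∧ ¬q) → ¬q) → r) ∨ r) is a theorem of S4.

Tableau for the negation ¬□□(((¬(r ∧ ¬q) → ¬q) → r) ∨ r):
1. ¬□□(((¬(r ∧ ¬q) → ¬q) → r) ∨ r), 0
2. ¬□(((¬(r ∧ ¬q) → ¬q) → r) ∨ r), 1
3. ¬(((¬(r ∧ ¬q) → ¬q) → r) ∨ r), 2
4. ¬((¬(r ∧ ¬q) → ¬q) → r), 2
5. ¬r, 2
6. ¬(r ∧ ¬q) → ¬q, 2
7. ¬q, 2
Accessibility: 0R0, 0R1, 0R2, 1R1, 1R2, 2R2
The negation has an open branch (countermodel exists).

Not valid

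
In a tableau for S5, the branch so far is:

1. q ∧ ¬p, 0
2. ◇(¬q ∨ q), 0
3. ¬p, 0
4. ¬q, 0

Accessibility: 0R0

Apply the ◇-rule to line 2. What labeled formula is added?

a fresh world 1 with 0R1, and ¬q ∨ q at 1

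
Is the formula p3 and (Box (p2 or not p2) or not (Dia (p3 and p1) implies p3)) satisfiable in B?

Satisfiable

1. p3 and (Box (p2 or not p2) or not (Dia (p3 and p1) implies p3)), 0
2. p3, 0   [and-rule on 1]
3. Box (p2 or not p2) or not (Dia (p3 and p1) implies p3), 0   [and-rule on 1]
4. Box (p2 or not p2), 0   [or-rule on 3 (branches; this branch)]
5. p2 or not p2, 0   [Box-rule on 4 via 0R0]
6. not p2, 0   [or-rule on 5 (branches; this branch)]
Accessibility: 0R0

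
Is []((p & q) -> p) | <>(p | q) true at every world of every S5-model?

Valid

Tableau for the negation ~([]((p & q) -> p) | <>(p | q)):
1. ~([]((p & q) -> p) | <>(p | q)), w0
2. ~[]((p & q) -> p), w0
3. ~<>(p | q), w0
4. ~(p | q), w0
5. ~p, w0
6. ~q, w0
7. ~((p & q) -> p), w1
8. p & q, w1
9. ~p, w1
10. p, w1
11. q, w1
Accessibility: w0Rw0, w0Rw1, w1Rw0, w1Rw1
Branch closes: p and ~p both at w1.
All branches of the negation close; one closing branch shown above.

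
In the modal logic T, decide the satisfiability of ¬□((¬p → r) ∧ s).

1. ¬□((¬p → r) ∧ s), w0
2. ¬((¬p → r) ∧ s), w1   [¬□-rule on 1: fresh world w1, w0Rw1]
3. ¬s, w1   [¬∧-rule on 2 (branches; this branch)]
Accessibility: w0Rw0, w0Rw1, w1Rw1

Yes, satisfiable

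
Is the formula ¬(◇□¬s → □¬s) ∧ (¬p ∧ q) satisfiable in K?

1. ¬(◇□¬s → □¬s) ∧ (¬p ∧ q), w0
2. ¬(◇□¬s → □¬s), w0
3. ¬p ∧ q, w0
4. ◇□¬s, w0
5. ¬□¬s, w0
6. ¬p, w0
7. q, w0
8. □¬s, w1
9. s, w2
Accessibility: w0Rw1, w0Rw2

Satisfiable (open branch found)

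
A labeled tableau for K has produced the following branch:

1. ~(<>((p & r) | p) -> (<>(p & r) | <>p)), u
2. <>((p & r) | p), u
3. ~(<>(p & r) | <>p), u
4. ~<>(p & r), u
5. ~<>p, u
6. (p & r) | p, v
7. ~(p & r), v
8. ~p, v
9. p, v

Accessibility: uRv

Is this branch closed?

Both p and ~p appear at v.

Closed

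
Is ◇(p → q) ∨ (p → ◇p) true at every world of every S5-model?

Tableau for the negation ¬(◇(p → q) ∨ (p → ◇p)):
1. ¬(◇(p → q) ∨ (p → ◇p)), 0
2. ¬◇(p → q), 0   [¬∨-rule on 1]
3. ¬(p → ◇p), 0   [¬∨-rule on 1]
4. p, 0   [¬→-rule on 3]
5. ¬◇p, 0   [¬→-rule on 3]
6. ¬(p → q), 0   [¬◇-rule on 2 via 0R0]
7. ¬q, 0   [¬→-rule on 6]
8. ¬p, 0   [¬◇-rule on 5 via 0R0]
Accessibility: 0R0
Branch closes: p and ¬p both at 0.
Every branch of the negation's tableau closes; the branch above is one of them.

Valid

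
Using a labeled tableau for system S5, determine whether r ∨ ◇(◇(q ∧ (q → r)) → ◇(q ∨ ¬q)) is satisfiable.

Satisfiable (open branch found)

1. r ∨ ◇(◇(q ∧ (q → r)) → ◇(q ∨ ¬q)), u
2. ◇(◇(q ∧ (q → r)) → ◇(q ∨ ¬q)), u
3. ◇(q ∧ (q → r)) → ◇(q ∨ ¬q), v
4. ◇(q ∨ ¬q), v
5. q ∨ ¬q, w
6. ¬q, w
Accessibility: uRu, uRv, uRw, vRu, vRv, vRw, wRu, wRv, wRw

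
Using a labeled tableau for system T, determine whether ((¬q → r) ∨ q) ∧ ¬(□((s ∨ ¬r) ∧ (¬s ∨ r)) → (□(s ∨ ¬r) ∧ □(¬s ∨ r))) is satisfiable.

Unsatisfiable

1. ((¬q → r) ∨ q) ∧ ¬(□((s ∨ ¬r) ∧ (¬s ∨ r)) → (□(s ∨ ¬r) ∧ □(¬s ∨ r))), u
2. (¬q → r) ∨ q, u   [∧-rule on 1]
3. ¬(□((s ∨ ¬r) ∧ (¬s ∨ r)) → (□(s ∨ ¬r) ∧ □(¬s ∨ r))), u   [∧-rule on 1]
4. □((s ∨ ¬r) ∧ (¬s ∨ r)), u   [¬→-rule on 3]
5. ¬(□(s ∨ ¬r) ∧ □(¬s ∨ r)), u   [¬→-rule on 3]
6. (s ∨ ¬r) ∧ (¬s ∨ r), u   [□-rule on 4 via uRu]
7. s ∨ ¬r, u   [∧-rule on 6]
8. ¬s ∨ r, u   [∧-rule on 6]
9. ¬q → r, u   [∨-rule on 2 (branches; this branch)]
10. ¬□(¬s ∨ r), u   [¬∧-rule on 5 (branches; this branch)]
11. ¬r, u   [∨-rule on 7 (branches; this branch)]
12. ¬s, u   [∨-rule on 8 (branches; this branch)]
13. q, u   [→-rule on 9 (branches; this branch)]
14. ¬(¬s ∨ r), v   [¬□-rule on 10: fresh world v, uRv]
15. s, v   [¬∨-rule on 14]
16. ¬r, v   [¬∨-rule on 14]
17. (s ∨ ¬r) ∧ (¬s ∨ r), v   [□-rule on 4 via uRv]
18. s ∨ ¬r, v   [∧-rule on 17]
19. ¬s ∨ r, v   [∧-rule on 17]
20. r, v   [∨-rule on 19 (branches; this branch)]
Accessibility: uRu, uRv, vRv
Branch closes: r and ¬r both at v.
Every branch closes; the branch above is one of them.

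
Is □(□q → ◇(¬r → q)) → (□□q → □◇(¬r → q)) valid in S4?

Valid in S4

Tableau for the negation ¬(□(□q → ◇(¬r → q)) → (□□q → □◇(¬r → q))):
1. ¬(□(□q → ◇(¬r → q)) → (□□q → □◇(¬r → q))), w0
2. □(□q → ◇(¬r → q)), w0   [¬→-rule on 1]
3. ¬(□□q → □◇(¬r → q)), w0   [¬→-rule on 1]
4. □□q, w0   [¬→-rule on 3]
5. ¬□◇(¬r → q), w0   [¬→-rule on 3]
6. □q → ◇(¬r → q), w0   [□-rule on 2 via w0Rw0]
7. □q, w0   [□-rule on 4 via w0Rw0]
8. q, w0   [□-rule on 7 via w0Rw0]
9. ◇(¬r → q), w0   [→-rule on 6 (branches; this branch)]
10. ¬◇(¬r → q), w1   [¬□-rule on 5: fresh world w1, w0Rw1]
11. □q → ◇(¬r → q), w1   [□-rule on 2 via w0Rw1]
12. □q, w1   [□-rule on 4 via w0Rw1]
13. q, w1   [□-rule on 7 via w0Rw1]
14. ¬(¬r → q), w1   [¬◇-rule on 10 via w1Rw1]
15. ¬r, w1   [¬→-rule on 14]
16. ¬q, w1   [¬→-rule on 14]
Accessibility: w0Rw0, w0Rw1, w1Rw1
Branch closes: q and ¬q both at w1.
Every branch of the negation's tableau closes; the branch above is one of them.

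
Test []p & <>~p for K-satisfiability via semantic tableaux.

1. []p & <>~p, w0
2. []p, w0
3. <>~p, w0
4. ~p, w1
5. p, w1
Accessibility: w0Rw1
Branch closes: p and ~p both at w1.
(One branch shown.) All branches close.

Unsatisfiable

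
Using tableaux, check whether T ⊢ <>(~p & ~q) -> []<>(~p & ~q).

Not valid

Tableau for the negation ~(<>(~p & ~q) -> []<>(~p & ~q)):
1. ~(<>(~p & ~q) -> []<>(~p & ~q)), 0
2. <>(~p & ~q), 0
3. ~[]<>(~p & ~q), 0
4. ~p & ~q, 1
5. ~p, 1
6. ~q, 1
7. ~<>(~p & ~q), 2
8. ~(~p & ~q), 2
9. q, 2
Accessibility: 0R0, 0R1, 0R2, 1R1, 2R2
The negation has an open branch (countermodel exists).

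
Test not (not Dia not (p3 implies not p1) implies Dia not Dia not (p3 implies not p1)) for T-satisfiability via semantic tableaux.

Unsatisfiable

1. not (not Dia not (p3 implies not p1) implies Dia not Dia not (p3 implies not p1)), 0
2. not Dia not (p3 implies not p1), 0
3. not Dia not Dia not (p3 implies not p1), 0
4. p3 implies not p1, 0
5. Dia not (p3 implies not p1), 0
6. not p1, 0
7. not (p3 implies not p1), 1
8. p3, 1
9. p1, 1
10. p3 implies not p1, 1
11. Dia not (p3 implies not p1), 1
12. not p1, 1
Accessibility: 0R0, 0R1, 1R1
Branch closes: p1 and not p1 both at 1.
Every branch closes; the branch above is one of them.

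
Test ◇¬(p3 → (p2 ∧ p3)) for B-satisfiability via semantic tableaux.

1. ◇¬(p3 → (p2 ∧ p3)), w0
2. ¬(p3 → (p2 ∧ p3)), w1   [◇-rule on 1: fresh world w1, w0Rw1]
3. p3, w1   [¬→-rule on 2]
4. ¬(p2 ∧ p3), w1   [¬→-rule on 2]
5. ¬p2, w1   [¬∧-rule on 4 (branches; this branch)]
Accessibility: w0Rw0, w0Rw1, w1Rw0, w1Rw1

Satisfiable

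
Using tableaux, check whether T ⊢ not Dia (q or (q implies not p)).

Not valid

Tableau for the negation Dia (q or (q implies not p)):
1. Dia (q or (q implies not p)), 0
2. q or (q implies not p), 1
3. q implies not p, 1
4. not p, 1
Accessibility: 0R0, 0R1, 1R1
The negation has an open branch (countermodel exists).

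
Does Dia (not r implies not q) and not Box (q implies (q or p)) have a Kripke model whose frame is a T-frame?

1. Dia (not r implies not q) and not Box (q implies (q or p)), w0
2. Dia (not r implies not q), w0   [and-rule on 1]
3. not Box (q implies (q or p)), w0   [and-rule on 1]
4. not r implies not q, w1   [Dia-rule on 2: fresh world w1, w0Rw1]
5. not q, w1   [implies-rule on 4 (branches; this branch)]
6. not (q implies (q or p)), w2   [neg-Box-rule on 3: fresh world w2, w0Rw2]
7. q, w2   [neg-implies-rule on 6]
8. not (q or p), w2   [neg-implies-rule on 6]
9. not q, w2   [neg-or-rule on 8]
10. not p, w2   [neg-or-rule on 8]
Accessibility: w0Rw0, w0Rw1, w0Rw2, w1Rw1, w2Rw2
Branch closes: q and not q both at w2.
(One branch shown.) All branches close.

Unsatisfiable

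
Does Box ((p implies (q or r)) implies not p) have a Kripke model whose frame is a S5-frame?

Satisfiable (open branch found)

1. Box ((p implies (q or r)) implies not p), w0
2. (p implies (q or r)) implies not p, w0
3. not p, w0
Accessibility: w0Rw0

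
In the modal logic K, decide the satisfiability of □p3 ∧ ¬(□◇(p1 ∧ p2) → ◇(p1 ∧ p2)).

Yes, satisfiable

1. □p3 ∧ ¬(□◇(p1 ∧ p2) → ◇(p1 ∧ p2)), 0
2. □p3, 0
3. ¬(□◇(p1 ∧ p2) → ◇(p1 ∧ p2)), 0
4. □◇(p1 ∧ p2), 0
5. ¬◇(p1 ∧ p2), 0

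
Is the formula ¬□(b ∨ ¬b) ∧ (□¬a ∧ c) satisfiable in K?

Unsatisfiable (every branch closes)

1. ¬□(b ∨ ¬b) ∧ (□¬a ∧ c), 0
2. ¬□(b ∨ ¬b), 0   [∧-rule on 1]
3. □¬a ∧ c, 0   [∧-rule on 1]
4. □¬a, 0   [∧-rule on 3]
5. c, 0   [∧-rule on 3]
6. ¬(b ∨ ¬b), 1   [¬□-rule on 2: fresh world 1, 0R1]
7. ¬b, 1   [¬∨-rule on 6]
8. b, 1   [¬∨-rule on 6]
Accessibility: 0R1
Branch closes: b and ¬b both at 1.
Every branch closes; the branch above is one of them.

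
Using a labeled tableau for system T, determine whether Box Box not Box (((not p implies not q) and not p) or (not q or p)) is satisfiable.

1. Box Box not Box (((not p implies not q) and not p) or (not q or p)), w0
2. Box not Box (((not p implies not q) and not p) or (not q or p)), w0
3. not Box (((not p implies not q) and not p) or (not q or p)), w0
4. not (((not p implies not q) and not p) or (not q or p)), w1
5. not ((not p implies not q) and not p), w1
6. not (not q or p), w1
7. q, w1
8. not p, w1
9. Box not Box (((not p implies not q) and not p) or (not q or p)), w1
10. not Box (((not p implies not q) and not p) or (not q or p)), w1
11. not (not p implies not q), w1
12. not (((not p implies not q) and not p) or (not q or p)), w2
13. not ((not p implies not q) and not p), w2
14. not (not q or p), w2
15. q, w2
16. not p, w2
17. not Box (((not p implies not q) and not p) or (not q or p)), w2
18. not (not p implies not q), w2
19. not (((not p implies not q) and not p) or (not q or p)), w3
20. not ((not p implies not q) and not p), w3
21. not (not q or p), w3
22. q, w3
23. not p, w3
24. not (not p implies not q), w3
Accessibility: w0Rw0, w0Rw1, w1Rw1, w1Rw2, w2Rw2, w2Rw3, w3Rw3

Satisfiable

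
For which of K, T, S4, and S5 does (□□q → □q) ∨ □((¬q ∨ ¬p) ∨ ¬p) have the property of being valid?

T-tableau for the negation ¬((□□q → □q) ∨ □((¬q ∨ ¬p) ∨ ¬p)):
1. ¬((□□q → □q) ∨ □((¬q ∨ ¬p) ∨ ¬p)), w0
2. ¬(□□q → □q), w0
3. ¬□((¬q ∨ ¬p) ∨ ¬p), w0
4. □□q, w0
5. ¬□q, w0
6. □q, w0
7. q, w0
8. ¬((¬q ∨ ¬p) ∨ ¬p), w1
9. ¬(¬q ∨ ¬p), w1
10. p, w1
11. q, w1
12. □q, w1
13. ¬q, w2
14. □q, w2
15. q, w2
Accessibility: w0Rw0, w0Rw1, w0Rw2, w1Rw1, w2Rw2
Branch closes: q and ¬q both at w2.
Every branch closes (one shown): valid in T, hence also in S4, S5 (every theorem of T is a theorem of S4 and S5).
K-tableau for the negation ¬((□□q → □q) ∨ □((¬q ∨ ¬p) ∨ ¬p)):
1. ¬((□□q → □q) ∨ □((¬q ∨ ¬p) ∨ ¬p)), w0
2. ¬(□□q → □q), w0
3. ¬□((¬q ∨ ¬p) ∨ ¬p), w0
4. □□q, w0
5. ¬□q, w0
6. ¬((¬q ∨ ¬p) ∨ ¬p), w1
7. ¬(¬q ∨ ¬p), w1
8. p, w1
9. q, w1
10. □q, w1
11. ¬q, w2
12. □q, w2
Accessibility: w0Rw1, w0Rw2
Complete open branch: countermodel on a K-frame, so not valid in K.

T, S4, S5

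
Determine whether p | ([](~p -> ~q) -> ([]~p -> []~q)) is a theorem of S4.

Valid

Tableau for the negation ~(p | ([](~p -> ~q) -> ([]~p -> []~q))):
1. ~(p | ([](~p -> ~q) -> ([]~p -> []~q))), 0
2. ~p, 0
3. ~([](~p -> ~q) -> ([]~p -> []~q)), 0
4. [](~p -> ~q), 0
5. ~([]~p -> []~q), 0
6. []~p, 0
7. ~[]~q, 0
8. ~p -> ~q, 0
9. ~q, 0
10. q, 1
11. ~p -> ~q, 1
12. ~p, 1
13. ~q, 1
Accessibility: 0R0, 0R1, 1R1
Branch closes: q and ~q both at 1.
Every branch of the negation's tableau closes; the branch above is one of them.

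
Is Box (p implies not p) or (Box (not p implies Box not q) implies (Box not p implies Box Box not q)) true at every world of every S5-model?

Tableau for the negation not (Box (p implies not p) or (Box (not p implies Box not q) implies (Box not p implies Box Box not q))):
1. not (Box (p implies not p) or (Box (not p implies Box not q) implies (Box not p implies Box Box not q))), u
2. not Box (p implies not p), u
3. not (Box (not p implies Box not q) implies (Box not p implies Box Box not q)), u
4. Box (not p implies Box not q), u
5. not (Box not p implies Box Box not q), u
6. Box not p, u
7. not Box Box not q, u
8. not p implies Box not q, u
9. not p, u
10. Box not q, u
11. not q, u
12. not (p implies not p), v
13. p, v
14. not p implies Box not q, v
15. not p, v
Accessibility: uRu, uRv, vRu, vRv
Branch closes: p and not p both at v.
All branches of the negation close; one closing branch shown above.

Valid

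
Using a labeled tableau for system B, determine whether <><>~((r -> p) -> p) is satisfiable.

1. <><>~((r -> p) -> p), u
2. <>~((r -> p) -> p), v
3. ~((r -> p) -> p), w
4. r -> p, w
5. ~p, w
6. ~r, w
Accessibility: uRu, uRv, vRu, vRv, vRw, wRv, wRw

Satisfiable (open branch found)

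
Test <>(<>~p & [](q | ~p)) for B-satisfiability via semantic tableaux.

Satisfiable (open branch found)

1. <>(<>~p & [](q | ~p)), 0
2. <>~p & [](q | ~p), 1
3. <>~p, 1
4. [](q | ~p), 1
5. q | ~p, 0
6. q | ~p, 1
7. ~p, 0
8. ~p, 1
9. ~p, 2
10. q | ~p, 2
Accessibility: 0R0, 0R1, 1R0, 1R1, 1R2, 2R1, 2R2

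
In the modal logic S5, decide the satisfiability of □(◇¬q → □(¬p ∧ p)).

1. □(◇¬q → □(¬p ∧ p)), 0
2. ◇¬q → □(¬p ∧ p), 0   [□-rule on 1 via 0R0]
3. ¬◇¬q, 0   [→-rule on 2 (branches; this branch)]
4. q, 0   [¬◇-rule on 3 via 0R0]
Accessibility: 0R0

Satisfiable (open branch found)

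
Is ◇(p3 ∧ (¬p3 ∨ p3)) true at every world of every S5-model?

Invalid (countermodel exists)

Tableau for the negation ¬◇(p3 ∧ (¬p3 ∨ p3)):
1. ¬◇(p3 ∧ (¬p3 ∨ p3)), w0
2. ¬(p3 ∧ (¬p3 ∨ p3)), w0
3. ¬p3, w0
Accessibility: w0Rw0
The negation has an open branch (countermodel exists).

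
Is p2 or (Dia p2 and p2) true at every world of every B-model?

Tableau for the negation not (p2 or (Dia p2 and p2)):
1. not (p2 or (Dia p2 and p2)), w0
2. not p2, w0   [neg-or-rule on 1]
3. not (Dia p2 and p2), w0   [neg-or-rule on 1]
Accessibility: w0Rw0
The negation has an open branch (countermodel exists).

Not valid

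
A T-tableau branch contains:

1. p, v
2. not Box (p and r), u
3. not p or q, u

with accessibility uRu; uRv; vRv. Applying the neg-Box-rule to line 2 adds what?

a fresh world w with uRw, and not (p and r) at w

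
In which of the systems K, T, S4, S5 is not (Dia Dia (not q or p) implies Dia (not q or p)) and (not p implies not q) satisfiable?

K

T-tableau for the formula:
1. not (Dia Dia (not q or p) implies Dia (not q or p)) and (not p implies not q), 0
2. not (Dia Dia (not q or p) implies Dia (not q or p)), 0
3. not p implies not q, 0
4. Dia Dia (not q or p), 0
5. not Dia (not q or p), 0
6. not (not q or p), 0
7. q, 0
8. not p, 0
9. not q, 0
Accessibility: 0R0
Branch closes: q and not q both at 0.
Every branch closes (one shown): unsatisfiable in T, hence also in S4, S5 (every S4/S5-frame is a T-frame).
K-tableau for the formula:
1. not (Dia Dia (not q or p) implies Dia (not q or p)) and (not p implies not q), 0
2. not (Dia Dia (not q or p) implies Dia (not q or p)), 0
3. not p implies not q, 0
4. Dia Dia (not q or p), 0
5. not Dia (not q or p), 0
6. not q, 0
7. Dia (not q or p), 1
8. not (not q or p), 1
9. q, 1
10. not p, 1
11. not q or p, 2
12. p, 2
Accessibility: 0R1, 1R2
Complete open branch: satisfiable in K.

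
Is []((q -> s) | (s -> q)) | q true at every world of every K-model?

Yes, valid

Tableau for the negation ~([]((q -> s) | (s -> q)) | q):
1. ~([]((q -> s) | (s -> q)) | q), w0
2. ~[]((q -> s) | (s -> q)), w0
3. ~q, w0
4. ~((q -> s) | (s -> q)), w1
5. ~(q -> s), w1
6. ~(s -> q), w1
7. q, w1
8. ~s, w1
9. s, w1
10. ~q, w1
Accessibility: w0Rw1
Branch closes: s and ~s both at w1.
All branches of the negation close; one closing branch shown above.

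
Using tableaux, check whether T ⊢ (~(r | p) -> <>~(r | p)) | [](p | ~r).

Valid in T

Tableau for the negation ~((~(r | p) -> <>~(r | p)) | [](p | ~r)):
1. ~((~(r | p) -> <>~(r | p)) | [](p | ~r)), w0
2. ~(~(r | p) -> <>~(r | p)), w0
3. ~[](p | ~r), w0
4. ~(r | p), w0
5. ~<>~(r | p), w0
6. ~r, w0
7. ~p, w0
8. r | p, w0
9. p, w0
Accessibility: w0Rw0
Branch closes: p and ~p both at w0.
All branches of the negation close; one closing branch shown above.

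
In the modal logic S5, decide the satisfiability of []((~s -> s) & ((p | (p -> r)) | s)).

1. []((~s -> s) & ((p | (p -> r)) | s)), 0
2. (~s -> s) & ((p | (p -> r)) | s), 0
3. ~s -> s, 0
4. (p | (p -> r)) | s, 0
5. s, 0
Accessibility: 0R0

Yes, satisfiable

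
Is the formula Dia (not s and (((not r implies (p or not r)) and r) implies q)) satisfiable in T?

Yes, satisfiable

1. Dia (not s and (((not r implies (p or not r)) and r) implies q)), 0
2. not s and (((not r implies (p or not r)) and r) implies q), 1   [Dia-rule on 1: fresh world 1, 0R1]
3. not s, 1   [and-rule on 2]
4. ((not r implies (p or not r)) and r) implies q, 1   [and-rule on 2]
5. q, 1   [implies-rule on 4 (branches; this branch)]
Accessibility: 0R0, 0R1, 1R1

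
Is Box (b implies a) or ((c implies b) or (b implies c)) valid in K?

Valid

Tableau for the negation not (Box (b implies a) or ((c implies b) or (b implies c))):
1. not (Box (b implies a) or ((c implies b) or (b implies c))), u
2. not Box (b implies a), u
3. not ((c implies b) or (b implies c)), u
4. not (c implies b), u
5. not (b implies c), u
6. c, u
7. not b, u
8. b, u
9. not c, u
Branch closes: b and not b both at u.
All branches of the negation close; one closing branch shown above.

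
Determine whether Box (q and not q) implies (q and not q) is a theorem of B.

Valid

Tableau for the negation not (Box (q and not q) implies (q and not q)):
1. not (Box (q and not q) implies (q and not q)), u
2. Box (q and not q), u
3. not (q and not q), u
4. q and not q, u
5. q, u
6. not q, u
Accessibility: uRu
Branch closes: q and not q both at u.
All branches of the negation close; one closing branch shown above.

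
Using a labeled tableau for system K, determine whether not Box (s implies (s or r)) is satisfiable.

Unsatisfiable (every branch closes)

1. not Box (s implies (s or r)), u
2. not (s implies (s or r)), v
3. s, v
4. not (s or r), v
5. not s, v
6. not r, v
Accessibility: uRv
Branch closes: s and not s both at v.
(One branch shown.) All branches close.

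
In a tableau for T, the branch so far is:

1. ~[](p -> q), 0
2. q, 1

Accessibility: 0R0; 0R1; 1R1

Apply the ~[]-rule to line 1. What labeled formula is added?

a fresh world 2 with 0R2, and ~(p -> q) at 2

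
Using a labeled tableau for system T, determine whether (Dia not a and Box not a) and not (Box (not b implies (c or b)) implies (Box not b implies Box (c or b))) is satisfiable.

Unsatisfiable

1. (Dia not a and Box not a) and not (Box (not b implies (c or b)) implies (Box not b implies Box (c or b))), w0
2. Dia not a and Box not a, w0
3. not (Box (not b implies (c or b)) implies (Box not b implies Box (c or b))), w0
4. Dia not a, w0
5. Box not a, w0
6. Box (not b implies (c or b)), w0
7. not (Box not b implies Box (c or b)), w0
8. Box not b, w0
9. not Box (c or b), w0
10. not a, w0
11. not b implies (c or b), w0
12. not b, w0
13. c or b, w0
14. c, w0
15. not a, w1
16. not b implies (c or b), w1
17. not b, w1
18. c or b, w1
19. c, w1
20. not (c or b), w2
21. not c, w2
22. not b, w2
23. not a, w2
24. not b implies (c or b), w2
25. c or b, w2
26. b, w2
Accessibility: w0Rw0, w0Rw1, w0Rw2, w1Rw1, w2Rw2
Branch closes: b and not b both at w2.
Every branch closes; the branch above is one of them.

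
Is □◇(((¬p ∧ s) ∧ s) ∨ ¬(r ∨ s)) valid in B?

Invalid (countermodel exists)

Tableau for the negation ¬□◇(((¬p ∧ s) ∧ s) ∨ ¬(r ∨ s)):
1. ¬□◇(((¬p ∧ s) ∧ s) ∨ ¬(r ∨ s)), 0
2. ¬◇(((¬p ∧ s) ∧ s) ∨ ¬(r ∨ s)), 1
3. ¬(((¬p ∧ s) ∧ s) ∨ ¬(r ∨ s)), 0
4. ¬((¬p ∧ s) ∧ s), 0
5. r ∨ s, 0
6. ¬(((¬p ∧ s) ∧ s) ∨ ¬(r ∨ s)), 1
7. ¬((¬p ∧ s) ∧ s), 1
8. r ∨ s, 1
9. ¬s, 0
10. r, 0
11. ¬s, 1
12. r, 1
Accessibility: 0R0, 0R1, 1R0, 1R1
The negation has an open branch (countermodel exists).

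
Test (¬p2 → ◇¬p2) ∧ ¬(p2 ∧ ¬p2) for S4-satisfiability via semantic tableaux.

1. (¬p2 → ◇¬p2) ∧ ¬(p2 ∧ ¬p2), u
2. ¬p2 → ◇¬p2, u
3. ¬(p2 ∧ ¬p2), u
4. ◇¬p2, u
5. p2, u
6. ¬p2, v
Accessibility: uRu, uRv, vRv

Satisfiable (open branch found)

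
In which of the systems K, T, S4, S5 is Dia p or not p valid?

K-tableau for the negation not (Dia p or not p):
1. not (Dia p or not p), u
2. not Dia p, u   [neg-or-rule on 1]
3. p, u   [neg-or-rule on 1]
Complete open branch: countermodel on a K-frame, so not valid in K.
T-tableau for the negation not (Dia p or not p):
1. not (Dia p or not p), u
2. not Dia p, u   [neg-or-rule on 1]
3. p, u   [neg-or-rule on 1]
4. not p, u   [neg-Dia-rule on 2 via uRu]
Accessibility: uRu
Branch closes: p and not p both at u.
Every branch closes (one shown): valid in T, hence also in S4, S5 (every theorem of T is a theorem of S4 and S5).

T, S4, S5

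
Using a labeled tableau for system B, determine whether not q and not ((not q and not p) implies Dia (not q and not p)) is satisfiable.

No, unsatisfiable

1. not q and not ((not q and not p) implies Dia (not q and not p)), u
2. not q, u
3. not ((not q and not p) implies Dia (not q and not p)), u
4. not q and not p, u
5. not Dia (not q and not p), u
6. not p, u
7. not (not q and not p), u
8. p, u
Accessibility: uRu
Branch closes: p and not p both at u.
All branches of the tableau close; one closing branch shown above.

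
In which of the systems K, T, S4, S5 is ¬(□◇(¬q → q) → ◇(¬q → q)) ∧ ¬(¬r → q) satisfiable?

T-tableau for the formula:
1. ¬(□◇(¬q → q) → ◇(¬q → q)) ∧ ¬(¬r → q), u
2. ¬(□◇(¬q → q) → ◇(¬q → q)), u
3. ¬(¬r → q), u
4. □◇(¬q → q), u
5. ¬◇(¬q → q), u
6. ¬r, u
7. ¬q, u
8. ◇(¬q → q), u
9. ¬(¬q → q), u
10. ¬q → q, v
11. ◇(¬q → q), v
12. ¬(¬q → q), v
13. ¬q, v
14. q, v
Accessibility: uRu, uRv, vRv
Branch closes: q and ¬q both at v.
Every branch closes (one shown): unsatisfiable in T, hence also in S4, S5 (every S4/S5-frame is a T-frame).
K-tableau for the formula:
1. ¬(□◇(¬q → q) → ◇(¬q → q)) ∧ ¬(¬r → q), u
2. ¬(□◇(¬q → q) → ◇(¬q → q)), u
3. ¬(¬r → q), u
4. □◇(¬q → q), u
5. ¬◇(¬q → q), u
6. ¬r, u
7. ¬q, u
Complete open branch: satisfiable in K.

K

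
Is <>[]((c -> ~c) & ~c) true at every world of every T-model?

Not valid

Tableau for the negation ~<>[]((c -> ~c) & ~c):
1. ~<>[]((c -> ~c) & ~c), 0
2. ~[]((c -> ~c) & ~c), 0   [~<>-rule on 1 via 0R0]
3. ~((c -> ~c) & ~c), 1   [~[]-rule on 2: fresh world 1, 0R1]
4. ~[]((c -> ~c) & ~c), 1   [~<>-rule on 1 via 0R1]
5. c, 1   [~&-rule on 3 (branches; this branch)]
6. ~((c -> ~c) & ~c), 2   [~[]-rule on 4: fresh world 2, 1R2]
7. c, 2   [~&-rule on 6 (branches; this branch)]
Accessibility: 0R0, 0R1, 1R1, 1R2, 2R2
The negation has an open branch (countermodel exists).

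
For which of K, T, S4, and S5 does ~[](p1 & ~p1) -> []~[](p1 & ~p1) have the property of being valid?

T-tableau for the negation ~(~[](p1 & ~p1) -> []~[](p1 & ~p1)):
1. ~(~[](p1 & ~p1) -> []~[](p1 & ~p1)), 0
2. ~[](p1 & ~p1), 0
3. ~[]~[](p1 & ~p1), 0
4. ~(p1 & ~p1), 1
5. p1, 1
6. [](p1 & ~p1), 2
7. p1 & ~p1, 2
8. p1, 2
9. ~p1, 2
Accessibility: 0R0, 0R1, 0R2, 1R1, 2R2
Branch closes: p1 and ~p1 both at 2.
Every branch closes (one shown): valid in T, hence also in S4, S5 (every theorem of T is a theorem of S4 and S5).
K-tableau for the negation ~(~[](p1 & ~p1) -> []~[](p1 & ~p1)):
1. ~(~[](p1 & ~p1) -> []~[](p1 & ~p1)), 0
2. ~[](p1 & ~p1), 0
3. ~[]~[](p1 & ~p1), 0
4. ~(p1 & ~p1), 1
5. p1, 1
6. [](p1 & ~p1), 2
Accessibility: 0R1, 0R2
Complete open branch: countermodel on a K-frame, so not valid in K.

T, S4, S5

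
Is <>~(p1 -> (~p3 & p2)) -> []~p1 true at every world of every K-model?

Invalid (countermodel exists)

Tableau for the negation ~(<>~(p1 -> (~p3 & p2)) -> []~p1):
1. ~(<>~(p1 -> (~p3 & p2)) -> []~p1), u
2. <>~(p1 -> (~p3 & p2)), u   [~->-rule on 1]
3. ~[]~p1, u   [~->-rule on 1]
4. ~(p1 -> (~p3 & p2)), v   [<>-rule on 2: fresh world v, uRv]
5. p1, v   [~->-rule on 4]
6. ~(~p3 & p2), v   [~->-rule on 4]
7. ~p2, v   [~&-rule on 6 (branches; this branch)]
8. p1, w   [~[]-rule on 3: fresh world w, uRw]
Accessibility: uRv, uRw
The negation has an open branch (countermodel exists).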